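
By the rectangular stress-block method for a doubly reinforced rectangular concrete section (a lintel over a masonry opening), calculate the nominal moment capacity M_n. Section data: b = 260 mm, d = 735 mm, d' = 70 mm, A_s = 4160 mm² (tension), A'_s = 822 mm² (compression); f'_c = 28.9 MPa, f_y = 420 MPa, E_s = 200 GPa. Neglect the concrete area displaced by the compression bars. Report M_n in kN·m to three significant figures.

Assume both tension and compression steel yield.
Net tension couple steel: A_s − A'_s = 3338 mm².
a = (A_s − A'_s) f_y / (0.85 f'_c b) = 1401960/(0.85 × 28.9 × 260) = 219.51 mm.
c = a/β₁ = 219.51/0.844 = 260.08 mm; ε'_s = 0.003(c − d')/c = 0.0022 ≥ f_y/E_s = 0.0021, so compression steel does yield.
M_n = (A_s − A'_s) f_y (d − a/2) + A'_s f_y (d − d') = [1401960 × (735 − 109.755) + 345240 × (735 − 70)] × 10⁻⁶ = 876.57 + 229.58 = 1106.15 kN·m.

M_n ≈ 1110 kN·m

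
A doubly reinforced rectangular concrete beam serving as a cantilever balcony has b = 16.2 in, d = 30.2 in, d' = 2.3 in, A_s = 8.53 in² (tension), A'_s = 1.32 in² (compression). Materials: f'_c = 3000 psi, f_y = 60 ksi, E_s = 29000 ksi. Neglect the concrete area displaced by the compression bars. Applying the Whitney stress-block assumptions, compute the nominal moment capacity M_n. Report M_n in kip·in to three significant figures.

Assume both steels yield.
a = (A_s − A'_s) f_y/(0.85 f'_c b) = (8.53 − 1.32) × 60/(0.85 × 3 × 16.2) = 10.472 in.
c = a/β₁ = 10.472/0.85 = 12.320 in; ε'_s = 0.003(c − d')/c = 0.0024 ≥ ε_y = 0.0021, so the compression steel yields.
M_n = (A_s − A'_s) f_y (d − a/2) + A'_s f_y (d − d') = 432.6 × (30.2 − 5.236) + 79.2 × (30.2 − 2.3) = 10799.4 + 2209.7 = 13009.1 kip·in.

M_n ≈ 13000 kip·in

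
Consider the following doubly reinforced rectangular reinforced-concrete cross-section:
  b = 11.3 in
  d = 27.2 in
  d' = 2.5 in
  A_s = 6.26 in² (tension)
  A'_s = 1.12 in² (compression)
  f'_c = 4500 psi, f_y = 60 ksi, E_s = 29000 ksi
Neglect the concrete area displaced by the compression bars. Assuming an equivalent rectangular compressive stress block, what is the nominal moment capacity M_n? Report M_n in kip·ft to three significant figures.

M_n ≈ 746 kip·ft

Assume both steels yield.
a = (A_s − A'_s) f_y/(0.85 f'_c b) = (6.26 − 1.12) × 60/(0.85 × 4.5 × 11.3) = 7.135 in.
c = a/β₁ = 7.135/0.825 = 8.648 in; ε'_s = 0.003(c − d')/c = 0.0021 ≥ ε_y = 0.0021, so the compression steel yields.
M_n = (A_s − A'_s) f_y (d − a/2) + A'_s f_y (d − d') = 308.4 × (27.2 − 3.5675) + 67.2 × (27.2 − 2.5) = 7288.3 + 1659.8 = 8948.1 kip·in = 8948.1/12 = 745.68 kip·ft.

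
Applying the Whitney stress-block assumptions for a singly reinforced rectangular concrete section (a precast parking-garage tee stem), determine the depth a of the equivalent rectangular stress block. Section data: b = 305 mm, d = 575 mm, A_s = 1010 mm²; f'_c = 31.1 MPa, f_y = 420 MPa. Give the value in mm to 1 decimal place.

a ≈ 52.6 mm

T = A_s f_y = 1010 × 420 = 424200 N = 424.2 kN.
Setting C = 0.85 f'_c a b equal to T: a = 424200/(0.85 × 31.1 × 305) = 52.6 mm.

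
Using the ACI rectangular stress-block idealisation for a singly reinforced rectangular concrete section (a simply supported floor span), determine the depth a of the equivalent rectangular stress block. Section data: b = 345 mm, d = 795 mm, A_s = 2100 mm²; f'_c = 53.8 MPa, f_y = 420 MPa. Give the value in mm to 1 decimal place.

a ≈ 55.9 mm

T = A_s f_y = 2100 × 420 = 882000 N = 882 kN.
Setting C = 0.85 f'_c a b equal to T: a = 882000/(0.85 × 53.8 × 345) = 55.9 mm.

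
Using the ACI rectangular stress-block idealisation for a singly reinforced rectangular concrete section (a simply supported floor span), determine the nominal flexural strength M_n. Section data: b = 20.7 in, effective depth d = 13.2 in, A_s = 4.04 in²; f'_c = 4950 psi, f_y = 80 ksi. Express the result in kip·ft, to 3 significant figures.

T = A_s f_y = 4.04 × 80 = 323.2 kips.
a = T/(0.85 f'_c b) = 323.2/(0.85 × 4.95 × 20.7) = 3.711 in.
M_n = T(d − a/2) = 323.2 × (13.2 − 1.8555) = 3666.5 kip·in = 3666.5/12 = 305.54 kip·ft.

M_n ≈ 306 kip·ft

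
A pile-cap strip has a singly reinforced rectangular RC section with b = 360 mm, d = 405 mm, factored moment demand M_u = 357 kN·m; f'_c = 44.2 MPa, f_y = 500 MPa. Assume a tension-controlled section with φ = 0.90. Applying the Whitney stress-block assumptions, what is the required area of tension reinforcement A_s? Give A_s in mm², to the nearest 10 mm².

M_n = M_u/φ = 357/0.90 = 396.667 kN·m.
With M_n = 0.85 f'_c a b (d − a/2), solve the quadratic for a:
a = d − √(d² − 2M_n/(0.85 f'_c b)) = 405 − √(405² − 2 × 396.667×10⁶/(0.85 × 44.2 × 360)) = 80.39 mm.
A_s = 0.85 f'_c a b / f_y = 0.85 × 44.2 × 80.39 × 360 / 500 = 2174.6 mm².

A_s ≈ 2170 mm²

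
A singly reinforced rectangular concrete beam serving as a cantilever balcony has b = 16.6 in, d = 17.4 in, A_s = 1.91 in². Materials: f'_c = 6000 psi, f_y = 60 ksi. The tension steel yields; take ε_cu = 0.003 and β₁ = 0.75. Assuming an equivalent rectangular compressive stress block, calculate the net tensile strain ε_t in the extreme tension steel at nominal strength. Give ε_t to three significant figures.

a = A_s f_y/(0.85 f'_c b) = 1.354 in.
β₁ = 0.75, so c = a/β₁ = 1.354/0.75 = 1.805 in.
From the linear strain diagram with ε_cu = 0.003: ε_t = 0.003 (d − c)/c = 0.003 × (17.4 − 1.805)/1.805 = 0.0259.
Since ε_t ≥ 0.005, the section is tension-controlled.

ε_t ≈ 0.0259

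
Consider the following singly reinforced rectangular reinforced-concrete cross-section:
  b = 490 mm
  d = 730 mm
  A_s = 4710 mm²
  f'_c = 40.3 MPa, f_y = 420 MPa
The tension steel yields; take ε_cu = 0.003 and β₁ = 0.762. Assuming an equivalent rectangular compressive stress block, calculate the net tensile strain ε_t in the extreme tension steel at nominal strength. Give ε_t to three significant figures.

a = A_s f_y/(0.85 f'_c b) = 117.86 mm.
β₁ = 0.762, so c = a/β₁ = 117.86/0.762 = 154.67 mm.
From the linear strain diagram with ε_cu = 0.003: ε_t = 0.003 (d − c)/c = 0.003 × (730 − 154.67)/154.67 = 0.0112.
Since ε_t ≥ 0.005, the section is tension-controlled.

ε_t ≈ 0.0112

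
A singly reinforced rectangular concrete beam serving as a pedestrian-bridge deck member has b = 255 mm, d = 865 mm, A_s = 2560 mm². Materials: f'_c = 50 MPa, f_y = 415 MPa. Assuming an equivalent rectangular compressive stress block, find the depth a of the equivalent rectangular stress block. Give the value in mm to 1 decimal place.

T = A_s f_y = 2560 × 415 = 1062400 N = 1062.4 kN.
Setting C = 0.85 f'_c a b equal to T: a = 1062400/(0.85 × 50 × 255) = 98.0 mm.

a ≈ 98.0 mm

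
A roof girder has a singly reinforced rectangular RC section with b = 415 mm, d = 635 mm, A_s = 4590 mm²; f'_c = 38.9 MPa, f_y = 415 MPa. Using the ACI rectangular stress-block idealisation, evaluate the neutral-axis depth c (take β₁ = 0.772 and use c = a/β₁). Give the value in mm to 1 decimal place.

c ≈ 179.8 mm

T = A_s f_y = 4590 × 415 = 1904850 N = 1904.85 kN.
Setting C = 0.85 f'_c a b equal to T: a = 1904850/(0.85 × 38.9 × 415) = 138.817 mm.
With β₁ = 0.772, c = a/β₁ = 138.817/0.772 = 179.8 mm.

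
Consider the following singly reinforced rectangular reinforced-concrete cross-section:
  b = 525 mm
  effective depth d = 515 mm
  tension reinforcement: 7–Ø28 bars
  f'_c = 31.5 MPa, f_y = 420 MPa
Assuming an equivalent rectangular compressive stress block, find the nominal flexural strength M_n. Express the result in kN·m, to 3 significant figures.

A_s = 7 × 616 = 4312 mm².
T = A_s f_y = 4312 × 420 = 1811040 N = 1811.04 kN.
From C = T: a = T/(0.85 f'_c b) = 1811040/(0.85 × 31.5 × 525) = 128.84 mm.
M_n = T(d − a/2) = 1811.04 kN × (515 − 64.42) mm = 816.02 kN·m.

M_n ≈ 816 kN·m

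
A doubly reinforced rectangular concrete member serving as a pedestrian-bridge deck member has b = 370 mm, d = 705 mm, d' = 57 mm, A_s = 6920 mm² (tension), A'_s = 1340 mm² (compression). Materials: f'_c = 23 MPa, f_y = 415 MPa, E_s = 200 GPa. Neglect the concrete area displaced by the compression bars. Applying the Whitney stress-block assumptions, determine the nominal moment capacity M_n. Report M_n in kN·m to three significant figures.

Assume both tension and compression steel yield.
Net tension couple steel: A_s − A'_s = 5580 mm².
a = (A_s − A'_s) f_y / (0.85 f'_c b) = 2315700/(0.85 × 23 × 370) = 320.14 mm.
c = a/β₁ = 320.14/0.85 = 376.64 mm; ε'_s = 0.003(c − d')/c = 0.0025 ≥ f_y/E_s = 0.0021, so compression steel does yield.
M_n = (A_s − A'_s) f_y (d − a/2) + A'_s f_y (d − d') = [2315700 × (705 − 160.07) + 556100 × (705 − 57)] × 10⁻⁶ = 1261.89 + 360.35 = 1622.24 kN·m.

M_n ≈ 1620 kN·m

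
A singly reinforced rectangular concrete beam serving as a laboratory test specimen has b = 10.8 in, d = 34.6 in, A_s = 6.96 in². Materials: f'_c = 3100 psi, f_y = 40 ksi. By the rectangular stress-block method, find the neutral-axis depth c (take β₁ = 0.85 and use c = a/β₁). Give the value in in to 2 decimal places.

c ≈ 11.51 in

T = A_s f_y = 6.96 × 40 = 278.4 kips.
a = T/(0.85 f'_c b) = 278.4/(0.85 × 3.1 × 10.8) = 9.7828 in.
With β₁ = 0.85, c = a/β₁ = 9.7828/0.85 = 11.51 in.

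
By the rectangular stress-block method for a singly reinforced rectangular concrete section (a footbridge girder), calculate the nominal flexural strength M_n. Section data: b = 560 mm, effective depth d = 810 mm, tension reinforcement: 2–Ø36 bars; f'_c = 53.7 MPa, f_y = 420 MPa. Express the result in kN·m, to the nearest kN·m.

M_n ≈ 678 kN·m

A_s = 2 × 1018 = 2036 mm².
T = A_s f_y = 2036 × 420 = 855120 N = 855.12 kN.
From C = T: a = T/(0.85 f'_c b) = 855120/(0.85 × 53.7 × 560) = 33.45 mm.
M_n = T(d − a/2) = 855.12 kN × (810 − 16.725) mm = 678.35 kN·m.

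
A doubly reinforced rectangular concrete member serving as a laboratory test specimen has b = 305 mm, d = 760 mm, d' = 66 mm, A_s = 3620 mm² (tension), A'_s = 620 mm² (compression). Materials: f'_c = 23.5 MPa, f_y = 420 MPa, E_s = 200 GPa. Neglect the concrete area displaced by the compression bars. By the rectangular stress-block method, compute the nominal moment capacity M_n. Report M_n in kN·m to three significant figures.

M_n ≈ 1010 kN·m

Assume both tension and compression steel yield.
Net tension couple steel: A_s − A'_s = 3000 mm².
a = (A_s − A'_s) f_y / (0.85 f'_c b) = 1260000/(0.85 × 23.5 × 305) = 206.82 mm.
c = a/β₁ = 206.82/0.85 = 243.32 mm; ε'_s = 0.003(c − d')/c = 0.0022 ≥ f_y/E_s = 0.0021, so compression steel does yield.
M_n = (A_s − A'_s) f_y (d − a/2) + A'_s f_y (d − d') = [1260000 × (760 − 103.41) + 260400 × (760 − 66)] × 10⁻⁶ = 827.30 + 180.72 = 1008.02 kN·m.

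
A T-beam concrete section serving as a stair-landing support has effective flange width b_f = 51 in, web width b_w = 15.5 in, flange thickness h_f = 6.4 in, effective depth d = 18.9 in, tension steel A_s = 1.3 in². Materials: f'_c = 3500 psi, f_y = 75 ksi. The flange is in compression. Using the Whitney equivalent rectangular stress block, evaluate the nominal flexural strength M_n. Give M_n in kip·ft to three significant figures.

Tension: T = A_s f_y = 1.3 × 75 = 97.5 kips.
Try a within the flange: a = T/(0.85 f'_c b_f) = 97.5/(0.85 × 3.5 × 51) = 0.643 in.
Since a = 0.643 ≤ h_f = 6.4 in, the stress block lies entirely in the flange; analyse as a rectangular beam of width b_f.
M_n = T(d − a/2) = 97.5 × (18.9 − 0.3215) = 1811.4 kip·in.
M_n = 1811.4/12 = 150.95 kip·ft.

M_n ≈ 151 kip·ft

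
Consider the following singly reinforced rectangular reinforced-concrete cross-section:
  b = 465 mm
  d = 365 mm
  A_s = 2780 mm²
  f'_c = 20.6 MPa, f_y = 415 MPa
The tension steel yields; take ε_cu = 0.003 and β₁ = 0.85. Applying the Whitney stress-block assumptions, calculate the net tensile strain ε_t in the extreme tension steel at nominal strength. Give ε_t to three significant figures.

a = A_s f_y/(0.85 f'_c b) = 141.69 mm.
β₁ = 0.85, so c = a/β₁ = 141.69/0.85 = 166.69 mm.
From the linear strain diagram with ε_cu = 0.003: ε_t = 0.003 (d − c)/c = 0.003 × (365 − 166.69)/166.69 = 0.00357.
ε_t < 0.004 — the section is over-reinforced for flexure under ACI limits.

ε_t ≈ 0.00357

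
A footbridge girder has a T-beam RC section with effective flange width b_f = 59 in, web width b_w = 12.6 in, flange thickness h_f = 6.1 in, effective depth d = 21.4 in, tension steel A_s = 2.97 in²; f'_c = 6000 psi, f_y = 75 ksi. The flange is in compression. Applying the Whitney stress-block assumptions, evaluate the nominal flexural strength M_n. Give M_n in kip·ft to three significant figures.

Tension: T = A_s f_y = 2.97 × 75 = 222.75 kips.
Try a within the flange: a = T/(0.85 f'_c b_f) = 222.75/(0.85 × 6 × 59) = 0.740 in.
Since a = 0.740 ≤ h_f = 6.1 in, the stress block lies entirely in the flange; analyse as a rectangular beam of width b_f.
M_n = T(d − a/2) = 222.75 × (21.4 − 0.37) = 4684.4 kip·in.
M_n = 4684.4/12 = 390.37 kip·ft.

M_n ≈ 390 kip·ft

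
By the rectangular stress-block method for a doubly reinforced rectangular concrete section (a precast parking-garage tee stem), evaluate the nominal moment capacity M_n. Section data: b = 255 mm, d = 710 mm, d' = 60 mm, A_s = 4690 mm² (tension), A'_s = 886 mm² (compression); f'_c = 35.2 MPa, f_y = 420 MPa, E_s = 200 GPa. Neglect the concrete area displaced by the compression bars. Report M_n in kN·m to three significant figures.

M_n ≈ 1210 kN·m

Assume both tension and compression steel yield.
Net tension couple steel: A_s − A'_s = 3804 mm².
a = (A_s − A'_s) f_y / (0.85 f'_c b) = 1597680/(0.85 × 35.2 × 255) = 209.41 mm.
c = a/β₁ = 209.41/0.799 = 262.09 mm; ε'_s = 0.003(c − d')/c = 0.0023 ≥ f_y/E_s = 0.0021, so compression steel does yield.
M_n = (A_s − A'_s) f_y (d − a/2) + A'_s f_y (d − d') = [1597680 × (710 − 104.705) + 372120 × (710 − 60)] × 10⁻⁶ = 967.07 + 241.88 = 1208.95 kN·m.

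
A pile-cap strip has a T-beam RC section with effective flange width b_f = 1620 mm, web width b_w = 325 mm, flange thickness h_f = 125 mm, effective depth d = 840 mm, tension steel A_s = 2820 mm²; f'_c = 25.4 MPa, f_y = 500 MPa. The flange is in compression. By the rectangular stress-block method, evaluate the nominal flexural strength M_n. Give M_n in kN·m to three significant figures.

Tension: T = A_s f_y = 2820 × 500 = 1410000 N.
Try a within the flange: a = T/(0.85 f'_c b_f) = 1410000/(0.85 × 25.4 × 1620) = 40.31 mm.
Since a = 40.31 ≤ h_f = 125 mm, the stress block lies entirely in the flange; analyse as a rectangular beam of width b_f.
M_n = T(d − a/2) = 1410000 × (840 − 20.155) = 1155.98 × 10⁶ N·mm.
M_n = 1155.98 kN·m.

M_n ≈ 1160 kN·m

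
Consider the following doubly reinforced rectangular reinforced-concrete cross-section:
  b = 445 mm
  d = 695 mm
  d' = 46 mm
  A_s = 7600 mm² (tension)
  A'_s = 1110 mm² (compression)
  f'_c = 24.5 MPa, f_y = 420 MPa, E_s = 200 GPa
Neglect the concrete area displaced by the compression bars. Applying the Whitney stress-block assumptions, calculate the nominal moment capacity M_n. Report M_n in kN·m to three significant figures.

M_n ≈ 1800 kN·m

Assume both tension and compression steel yield.
Net tension couple steel: A_s − A'_s = 6490 mm².
a = (A_s − A'_s) f_y / (0.85 f'_c b) = 2725800/(0.85 × 24.5 × 445) = 294.14 mm.
c = a/β₁ = 294.14/0.85 = 346.05 mm; ε'_s = 0.003(c − d')/c = 0.0026 ≥ f_y/E_s = 0.0021, so compression steel does yield.
M_n = (A_s − A'_s) f_y (d − a/2) + A'_s f_y (d − d') = [2725800 × (695 − 147.07) + 466200 × (695 − 46)] × 10⁻⁶ = 1493.55 + 302.56 = 1796.11 kN·m.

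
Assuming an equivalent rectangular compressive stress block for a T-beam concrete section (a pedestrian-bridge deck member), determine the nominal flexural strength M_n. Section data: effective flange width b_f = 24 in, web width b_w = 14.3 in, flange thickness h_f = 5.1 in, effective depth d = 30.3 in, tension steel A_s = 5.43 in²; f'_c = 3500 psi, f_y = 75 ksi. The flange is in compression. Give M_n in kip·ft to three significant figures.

M_n ≈ 931 kip·ft

Tension: T = A_s f_y = 5.43 × 75 = 407.25 kips.
Try a within the flange: a = T/(0.85 f'_c b_f) = 407.25/(0.85 × 3.5 × 24) = 5.704 in.
a = 5.704 > h_f = 5.1 in: the block extends into the web. Split into flange-overhang and web parts.
C_f = 0.85 f'_c (b_f − b_w) h_f = 0.85 × 3.5 × (24 − 14.3) × 5.1 = 147.2 kips.
Remaining web compression depth: a_w = (T − C_f)/(0.85 f'_c b_w) = (407.25 − 147.2)/(0.85 × 3.5 × 14.3) = 6.113 in.
M_n = C_f(d − h_f/2) + (T − C_f)(d − a_w/2) = 147.2 × (30.3 − 2.55) + 260.05 × (30.3 − 3.0565) = 4084.8 + 7084.7 = 11169.5 kip·in.
M_n = 11169.5/12 = 930.79 kip·ft.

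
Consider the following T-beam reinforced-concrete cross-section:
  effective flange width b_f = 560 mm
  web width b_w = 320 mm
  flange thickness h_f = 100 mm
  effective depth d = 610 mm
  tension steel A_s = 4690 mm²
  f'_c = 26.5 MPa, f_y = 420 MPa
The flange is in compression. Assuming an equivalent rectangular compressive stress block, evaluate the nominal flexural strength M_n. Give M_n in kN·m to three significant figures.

M_n ≈ 1030 kN·m

Tension: T = A_s f_y = 4690 × 420 = 1969800 N.
Try a within the flange: a = T/(0.85 f'_c b_f) = 1969800/(0.85 × 26.5 × 560) = 156.16 mm.
a = 156.16 > h_f = 100 mm: the block extends into the web. Split into flange-overhang and web parts.
C_f = 0.85 f'_c (b_f − b_w) h_f = 0.85 × 26.5 × (560 − 320) × 100 = 540600 N.
Remaining web compression depth: a_w = (T − C_f)/(0.85 f'_c b_w) = (1969800 − 540600)/(0.85 × 26.5 × 320) = 198.28 mm.
M_n = C_f(d − h_f/2) + (T − C_f)(d − a_w/2) = 540600 × (610 − 50) + 1429200 × (610 − 99.14) = 302.74 + 730.12 = 1032.86 × 10⁶ N·mm.
M_n = 1032.86 kN·m.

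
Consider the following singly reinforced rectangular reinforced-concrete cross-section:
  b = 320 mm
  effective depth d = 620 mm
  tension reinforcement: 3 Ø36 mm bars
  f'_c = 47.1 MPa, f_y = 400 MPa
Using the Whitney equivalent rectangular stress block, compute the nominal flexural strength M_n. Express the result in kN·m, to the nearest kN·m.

A_s = 3 × 1018 = 3054 mm².
T = A_s f_y = 3054 × 400 = 1221600 N = 1221.6 kN.
From C = T: a = T/(0.85 f'_c b) = 1221600/(0.85 × 47.1 × 320) = 95.35 mm.
M_n = T(d − a/2) = 1221.6 kN × (620 − 47.675) mm = 699.15 kN·m.

M_n ≈ 699 kN·m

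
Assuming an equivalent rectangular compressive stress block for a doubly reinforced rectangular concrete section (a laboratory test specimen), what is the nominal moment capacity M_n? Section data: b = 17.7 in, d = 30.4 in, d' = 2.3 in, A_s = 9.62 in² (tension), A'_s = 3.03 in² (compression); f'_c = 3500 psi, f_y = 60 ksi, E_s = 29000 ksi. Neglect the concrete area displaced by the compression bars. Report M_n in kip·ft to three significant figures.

Assume both steels yield.
a = (A_s − A'_s) f_y/(0.85 f'_c b) = (9.62 − 3.03) × 60/(0.85 × 3.5 × 17.7) = 7.509 in.
c = a/β₁ = 7.509/0.85 = 8.834 in; ε'_s = 0.003(c − d')/c = 0.0022 ≥ ε_y = 0.0021, so the compression steel yields.
M_n = (A_s − A'_s) f_y (d − a/2) + A'_s f_y (d − d') = 395.4 × (30.4 − 3.7545) + 181.8 × (30.4 − 2.3) = 10535.6 + 5108.6 = 15644.2 kip·in = 15644.2/12 = 1303.68 kip·ft.

M_n ≈ 1300 kip·ft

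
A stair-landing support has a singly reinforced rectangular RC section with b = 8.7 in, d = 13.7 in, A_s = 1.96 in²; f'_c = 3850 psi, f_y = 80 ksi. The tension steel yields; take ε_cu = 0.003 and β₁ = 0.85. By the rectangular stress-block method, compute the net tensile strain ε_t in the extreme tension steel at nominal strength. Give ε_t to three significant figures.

ε_t ≈ 0.00334

a = A_s f_y/(0.85 f'_c b) = 5.507 in.
β₁ = 0.85, so c = a/β₁ = 5.507/0.85 = 6.479 in.
From the linear strain diagram with ε_cu = 0.003: ε_t = 0.003 (d − c)/c = 0.003 × (13.7 − 6.479)/6.479 = 0.00334.
ε_t < 0.004 — the section is over-reinforced for flexure under ACI limits.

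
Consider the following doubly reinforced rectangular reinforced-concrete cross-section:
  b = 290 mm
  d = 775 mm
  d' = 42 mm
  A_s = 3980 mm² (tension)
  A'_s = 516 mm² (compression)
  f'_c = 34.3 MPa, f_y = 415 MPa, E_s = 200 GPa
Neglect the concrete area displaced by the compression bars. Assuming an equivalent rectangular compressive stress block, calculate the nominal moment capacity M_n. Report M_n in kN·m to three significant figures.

M_n ≈ 1150 kN·m

Assume both tension and compression steel yield.
Net tension couple steel: A_s − A'_s = 3464 mm².
a = (A_s − A'_s) f_y / (0.85 f'_c b) = 1437560/(0.85 × 34.3 × 290) = 170.03 mm.
c = a/β₁ = 170.03/0.805 = 211.22 mm; ε'_s = 0.003(c − d')/c = 0.0024 ≥ f_y/E_s = 0.0021, so compression steel does yield.
M_n = (A_s − A'_s) f_y (d − a/2) + A'_s f_y (d − d') = [1437560 × (775 − 85.015) + 214140 × (775 − 42)] × 10⁻⁶ = 991.89 + 156.96 = 1148.85 kN·m.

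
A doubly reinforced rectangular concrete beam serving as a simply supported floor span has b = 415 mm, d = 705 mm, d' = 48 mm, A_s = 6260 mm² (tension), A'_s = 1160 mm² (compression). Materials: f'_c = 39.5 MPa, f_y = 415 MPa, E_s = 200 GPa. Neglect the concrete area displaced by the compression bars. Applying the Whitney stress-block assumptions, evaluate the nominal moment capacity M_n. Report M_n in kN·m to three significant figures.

Assume both tension and compression steel yield.
Net tension couple steel: A_s − A'_s = 5100 mm².
a = (A_s − A'_s) f_y / (0.85 f'_c b) = 2116500/(0.85 × 39.5 × 415) = 151.90 mm.
c = a/β₁ = 151.90/0.768 = 197.79 mm; ε'_s = 0.003(c − d')/c = 0.0023 ≥ f_y/E_s = 0.0021, so compression steel does yield.
M_n = (A_s − A'_s) f_y (d − a/2) + A'_s f_y (d − d') = [2116500 × (705 − 75.95) + 481400 × (705 − 48)] × 10⁻⁶ = 1331.38 + 316.28 = 1647.66 kN·m.

M_n ≈ 1650 kN·m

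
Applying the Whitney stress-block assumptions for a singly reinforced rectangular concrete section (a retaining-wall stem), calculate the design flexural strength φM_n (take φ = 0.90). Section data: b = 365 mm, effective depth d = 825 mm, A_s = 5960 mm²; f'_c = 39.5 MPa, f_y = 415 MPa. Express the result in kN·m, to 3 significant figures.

φM_n ≈ 1610 kN·m

T = A_s f_y = 5960 × 415 = 2473400 N = 2473.4 kN.
From C = T: a = T/(0.85 f'_c b) = 2473400/(0.85 × 39.5 × 365) = 201.83 mm.
M_n = T(d − a/2) = 2473.4 kN × (825 − 100.915) mm = 1790.95 kN·m.
φM_n = 0.90 × 1790.95 = 1611.86 kN·m.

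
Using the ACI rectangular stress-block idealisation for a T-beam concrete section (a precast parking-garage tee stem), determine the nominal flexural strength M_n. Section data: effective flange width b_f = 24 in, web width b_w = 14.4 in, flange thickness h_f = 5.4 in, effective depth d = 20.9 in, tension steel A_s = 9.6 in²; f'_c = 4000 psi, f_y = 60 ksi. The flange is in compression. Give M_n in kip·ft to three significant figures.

M_n ≈ 828 kip·ft

Tension: T = A_s f_y = 9.6 × 60 = 576 kips.
Try a within the flange: a = T/(0.85 f'_c b_f) = 576/(0.85 × 4 × 24) = 7.059 in.
a = 7.059 > h_f = 5.4 in: the block extends into the web. Split into flange-overhang and web parts.
C_f = 0.85 f'_c (b_f − b_w) h_f = 0.85 × 4 × (24 − 14.4) × 5.4 = 176.3 kips.
Remaining web compression depth: a_w = (T − C_f)/(0.85 f'_c b_w) = (576 − 176.3)/(0.85 × 4 × 14.4) = 8.164 in.
M_n = C_f(d − h_f/2) + (T − C_f)(d − a_w/2) = 176.3 × (20.9 − 2.7) + 399.7 × (20.9 − 4.082) = 3208.7 + 6722.2 = 9930.9 kip·in.
M_n = 9930.9/12 = 827.58 kip·ft.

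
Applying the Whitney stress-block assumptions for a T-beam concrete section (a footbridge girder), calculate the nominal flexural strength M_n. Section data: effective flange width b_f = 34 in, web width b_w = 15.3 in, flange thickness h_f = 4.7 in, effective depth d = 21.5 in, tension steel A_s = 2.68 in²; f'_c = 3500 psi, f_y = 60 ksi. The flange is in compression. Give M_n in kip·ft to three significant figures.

Tension: T = A_s f_y = 2.68 × 60 = 160.8 kips.
Try a within the flange: a = T/(0.85 f'_c b_f) = 160.8/(0.85 × 3.5 × 34) = 1.590 in.
Since a = 1.590 ≤ h_f = 4.7 in, the stress block lies entirely in the flange; analyse as a rectangular beam of width b_f.
M_n = T(d − a/2) = 160.8 × (21.5 − 0.795) = 3329.4 kip·in.
M_n = 3329.4/12 = 277.45 kip·ft.

M_n ≈ 277 kip·ft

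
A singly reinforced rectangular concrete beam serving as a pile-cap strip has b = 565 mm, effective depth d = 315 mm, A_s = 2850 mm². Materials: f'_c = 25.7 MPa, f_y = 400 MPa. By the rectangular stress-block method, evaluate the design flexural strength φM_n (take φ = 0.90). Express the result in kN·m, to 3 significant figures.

φM_n ≈ 276 kN·m

T = A_s f_y = 2850 × 400 = 1140000 N = 1140 kN.
From C = T: a = T/(0.85 f'_c b) = 1140000/(0.85 × 25.7 × 565) = 92.36 mm.
M_n = T(d − a/2) = 1140 kN × (315 − 46.18) mm = 306.45 kN·m.
φM_n = 0.90 × 306.45 = 275.81 kN·m.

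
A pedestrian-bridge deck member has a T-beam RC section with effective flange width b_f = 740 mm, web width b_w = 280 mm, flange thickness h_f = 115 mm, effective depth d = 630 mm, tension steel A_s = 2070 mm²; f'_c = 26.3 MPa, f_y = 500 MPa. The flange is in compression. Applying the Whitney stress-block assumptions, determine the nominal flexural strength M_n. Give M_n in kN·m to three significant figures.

Tension: T = A_s f_y = 2070 × 500 = 1035000 N.
Try a within the flange: a = T/(0.85 f'_c b_f) = 1035000/(0.85 × 26.3 × 740) = 62.57 mm.
Since a = 62.57 ≤ h_f = 115 mm, the stress block lies entirely in the flange; analyse as a rectangular beam of width b_f.
M_n = T(d − a/2) = 1035000 × (630 − 31.285) = 619.67 × 10⁶ N·mm.
M_n = 619.67 kN·m.

M_n ≈ 620 kN·m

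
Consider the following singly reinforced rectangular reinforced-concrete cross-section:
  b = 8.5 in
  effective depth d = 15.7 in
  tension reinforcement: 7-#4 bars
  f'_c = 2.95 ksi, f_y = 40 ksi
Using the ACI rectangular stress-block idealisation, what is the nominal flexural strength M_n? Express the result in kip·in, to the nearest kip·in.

A_s = 7 × 0.2 = 1.4 in².
T = A_s f_y = 1.4 × 40 = 56 kips.
a = T/(0.85 f'_c b) = 56/(0.85 × 2.95 × 8.5) = 2.627 in.
M_n = T(d − a/2) = 56 × (15.7 − 1.3135) = 805.6 kip·in.

M_n ≈ 806 kip·in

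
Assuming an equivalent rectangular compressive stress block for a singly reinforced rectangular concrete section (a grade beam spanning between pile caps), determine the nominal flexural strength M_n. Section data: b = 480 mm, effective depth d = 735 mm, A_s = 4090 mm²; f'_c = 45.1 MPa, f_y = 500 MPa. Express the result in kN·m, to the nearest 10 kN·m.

T = A_s f_y = 4090 × 500 = 2045000 N = 2045 kN.
From C = T: a = T/(0.85 f'_c b) = 2045000/(0.85 × 45.1 × 480) = 111.14 mm.
M_n = T(d − a/2) = 2045 kN × (735 − 55.57) mm = 1389.43 kN·m.

M_n ≈ 1390 kN·m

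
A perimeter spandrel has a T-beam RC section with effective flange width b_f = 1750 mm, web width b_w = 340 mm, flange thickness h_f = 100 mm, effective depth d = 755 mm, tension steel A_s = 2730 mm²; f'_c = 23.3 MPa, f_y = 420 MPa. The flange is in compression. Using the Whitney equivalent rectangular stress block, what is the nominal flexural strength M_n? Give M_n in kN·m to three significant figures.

M_n ≈ 847 kN·m

Tension: T = A_s f_y = 2730 × 420 = 1146600 N.
Try a within the flange: a = T/(0.85 f'_c b_f) = 1146600/(0.85 × 23.3 × 1750) = 33.08 mm.
Since a = 33.08 ≤ h_f = 100 mm, the stress block lies entirely in the flange; analyse as a rectangular beam of width b_f.
M_n = T(d − a/2) = 1146600 × (755 − 16.54) = 846.72 × 10⁶ N·mm.
M_n = 846.72 kN·m.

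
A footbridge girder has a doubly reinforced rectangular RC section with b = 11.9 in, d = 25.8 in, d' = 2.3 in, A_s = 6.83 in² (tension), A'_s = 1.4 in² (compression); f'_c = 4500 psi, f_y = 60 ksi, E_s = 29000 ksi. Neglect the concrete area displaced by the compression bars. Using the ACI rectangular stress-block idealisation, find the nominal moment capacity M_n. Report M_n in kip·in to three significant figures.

M_n ≈ 9210 kip·in

Assume both steels yield.
a = (A_s − A'_s) f_y/(0.85 f'_c b) = (6.83 − 1.4) × 60/(0.85 × 4.5 × 11.9) = 7.158 in.
c = a/β₁ = 7.158/0.825 = 8.676 in; ε'_s = 0.003(c − d')/c = 0.0022 ≥ ε_y = 0.0021, so the compression steel yields.
M_n = (A_s − A'_s) f_y (d − a/2) + A'_s f_y (d − d') = 325.8 × (25.8 − 3.579) + 84 × (25.8 − 2.3) = 7239.6 + 1974.0 = 9213.6 kip·in.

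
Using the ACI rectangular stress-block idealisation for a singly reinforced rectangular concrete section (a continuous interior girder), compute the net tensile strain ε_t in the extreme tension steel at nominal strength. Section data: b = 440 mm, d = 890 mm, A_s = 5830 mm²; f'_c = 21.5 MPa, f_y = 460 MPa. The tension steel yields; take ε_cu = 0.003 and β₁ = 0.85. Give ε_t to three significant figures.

a = A_s f_y/(0.85 f'_c b) = 333.52 mm.
β₁ = 0.85, so c = a/β₁ = 333.52/0.85 = 392.38 mm.
From the linear strain diagram with ε_cu = 0.003: ε_t = 0.003 (d − c)/c = 0.003 × (890 − 392.38)/392.38 = 0.00380.
ε_t < 0.004 — the section is over-reinforced for flexure under ACI limits.

ε_t ≈ 0.00380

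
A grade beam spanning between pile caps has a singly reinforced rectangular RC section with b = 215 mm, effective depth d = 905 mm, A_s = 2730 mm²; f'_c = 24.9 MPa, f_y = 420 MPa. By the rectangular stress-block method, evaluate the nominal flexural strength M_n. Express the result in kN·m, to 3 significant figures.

M_n ≈ 893 kN·m

T = A_s f_y = 2730 × 420 = 1146600 N = 1146.6 kN.
From C = T: a = T/(0.85 f'_c b) = 1146600/(0.85 × 24.9 × 215) = 251.97 mm.
M_n = T(d − a/2) = 1146.6 kN × (905 − 125.985) mm = 893.22 kN·m.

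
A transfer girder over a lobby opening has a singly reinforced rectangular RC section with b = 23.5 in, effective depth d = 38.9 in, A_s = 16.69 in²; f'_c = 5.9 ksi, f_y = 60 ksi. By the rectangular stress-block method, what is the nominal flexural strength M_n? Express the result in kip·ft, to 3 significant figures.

M_n ≈ 2890 kip·ft

T = A_s f_y = 16.69 × 60 = 1001.4 kips.
a = T/(0.85 f'_c b) = 1001.4/(0.85 × 5.9 × 23.5) = 8.497 in.
M_n = T(d − a/2) = 1001.4 × (38.9 − 4.2485) = 34700.0 kip·in = 34700.0/12 = 2891.67 kip·ft.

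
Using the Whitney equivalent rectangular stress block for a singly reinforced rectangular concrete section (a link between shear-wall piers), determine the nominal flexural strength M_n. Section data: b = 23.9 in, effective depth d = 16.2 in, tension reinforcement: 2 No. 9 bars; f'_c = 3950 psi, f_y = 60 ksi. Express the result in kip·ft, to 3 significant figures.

M_n ≈ 155 kip·ft

A_s = 2 × 1 = 2 in².
T = A_s f_y = 2 × 60 = 120 kips.
a = T/(0.85 f'_c b) = 120/(0.85 × 3.95 × 23.9) = 1.495 in.
M_n = T(d − a/2) = 120 × (16.2 − 0.7475) = 1854.3 kip·in = 1854.3/12 = 154.53 kip·ft.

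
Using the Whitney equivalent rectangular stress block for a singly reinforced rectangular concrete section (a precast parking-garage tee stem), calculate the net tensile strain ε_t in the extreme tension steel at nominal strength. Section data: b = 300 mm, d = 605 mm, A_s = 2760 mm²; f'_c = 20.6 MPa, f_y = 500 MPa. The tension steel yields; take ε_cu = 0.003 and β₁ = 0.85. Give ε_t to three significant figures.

a = A_s f_y/(0.85 f'_c b) = 262.71 mm.
β₁ = 0.85, so c = a/β₁ = 262.71/0.85 = 309.07 mm.
From the linear strain diagram with ε_cu = 0.003: ε_t = 0.003 (d − c)/c = 0.003 × (605 − 309.07)/309.07 = 0.00287.
ε_t < 0.004 — the section is over-reinforced for flexure under ACI limits.

ε_t ≈ 0.00287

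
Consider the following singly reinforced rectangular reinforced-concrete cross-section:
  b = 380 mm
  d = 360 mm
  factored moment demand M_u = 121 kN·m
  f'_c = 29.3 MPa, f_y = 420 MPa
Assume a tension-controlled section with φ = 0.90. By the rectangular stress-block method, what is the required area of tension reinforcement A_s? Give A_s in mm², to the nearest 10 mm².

A_s ≈ 940 mm²

M_n = M_u/φ = 121/0.90 = 134.444 kN·m.
With M_n = 0.85 f'_c a b (d − a/2), solve the quadratic for a:
a = d − √(d² − 2M_n/(0.85 f'_c b)) = 360 − √(360² − 2 × 134.444×10⁶/(0.85 × 29.3 × 380)) = 41.90 mm.
A_s = 0.85 f'_c a b / f_y = 0.85 × 29.3 × 41.90 × 380 / 420 = 944.1 mm².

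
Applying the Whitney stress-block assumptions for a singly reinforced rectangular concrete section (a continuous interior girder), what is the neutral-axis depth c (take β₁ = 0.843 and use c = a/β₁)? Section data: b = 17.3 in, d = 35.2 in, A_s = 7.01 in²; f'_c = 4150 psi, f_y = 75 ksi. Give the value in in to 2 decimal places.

T = A_s f_y = 7.01 × 75 = 525.75 kips.
a = T/(0.85 f'_c b) = 525.75/(0.85 × 4.15 × 17.3) = 8.6152 in.
With β₁ = 0.843, c = a/β₁ = 8.6152/0.843 = 10.22 in.

c ≈ 10.22 in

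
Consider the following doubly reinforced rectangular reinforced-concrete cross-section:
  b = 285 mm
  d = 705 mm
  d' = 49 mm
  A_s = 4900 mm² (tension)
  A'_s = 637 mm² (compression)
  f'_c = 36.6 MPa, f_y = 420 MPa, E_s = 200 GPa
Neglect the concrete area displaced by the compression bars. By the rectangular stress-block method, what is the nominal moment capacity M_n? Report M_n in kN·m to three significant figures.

Assume both tension and compression steel yield.
Net tension couple steel: A_s − A'_s = 4263 mm².
a = (A_s − A'_s) f_y / (0.85 f'_c b) = 1790460/(0.85 × 36.6 × 285) = 201.94 mm.
c = a/β₁ = 201.94/0.789 = 255.94 mm; ε'_s = 0.003(c − d')/c = 0.0024 ≥ f_y/E_s = 0.0021, so compression steel does yield.
M_n = (A_s − A'_s) f_y (d − a/2) + A'_s f_y (d − d') = [1790460 × (705 − 100.97) + 267540 × (705 − 49)] × 10⁻⁶ = 1081.49 + 175.51 = 1257.00 kN·m.

M_n ≈ 1260 kN·m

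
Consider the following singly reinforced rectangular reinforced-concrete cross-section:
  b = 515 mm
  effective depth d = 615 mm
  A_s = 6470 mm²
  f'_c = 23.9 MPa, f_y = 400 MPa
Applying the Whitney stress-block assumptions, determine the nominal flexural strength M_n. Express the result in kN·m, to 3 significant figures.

T = A_s f_y = 6470 × 400 = 2588000 N = 2588 kN.
From C = T: a = T/(0.85 f'_c b) = 2588000/(0.85 × 23.9 × 515) = 247.37 mm.
M_n = T(d − a/2) = 2588 kN × (615 − 123.685) mm = 1271.52 kN·m.

M_n ≈ 1270 kN·m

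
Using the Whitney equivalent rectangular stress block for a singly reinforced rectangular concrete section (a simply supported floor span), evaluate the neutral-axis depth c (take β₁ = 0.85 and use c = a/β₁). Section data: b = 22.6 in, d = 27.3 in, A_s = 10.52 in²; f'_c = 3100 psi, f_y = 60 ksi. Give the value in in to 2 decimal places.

c ≈ 12.47 in

T = A_s f_y = 10.52 × 60 = 631.2 kips.
a = T/(0.85 f'_c b) = 631.2/(0.85 × 3.1 × 22.6) = 10.5993 in.
With β₁ = 0.85, c = a/β₁ = 10.5993/0.85 = 12.47 in.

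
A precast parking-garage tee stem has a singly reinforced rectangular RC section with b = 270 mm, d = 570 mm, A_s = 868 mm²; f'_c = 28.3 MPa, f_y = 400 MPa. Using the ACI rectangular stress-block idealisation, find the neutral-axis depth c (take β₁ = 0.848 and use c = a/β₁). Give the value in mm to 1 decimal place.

c ≈ 63.0 mm

T = A_s f_y = 868 × 400 = 347200 N = 347.2 kN.
Setting C = 0.85 f'_c a b equal to T: a = 347200/(0.85 × 28.3 × 270) = 53.458 mm.
With β₁ = 0.848, c = a/β₁ = 53.458/0.848 = 63.0 mm.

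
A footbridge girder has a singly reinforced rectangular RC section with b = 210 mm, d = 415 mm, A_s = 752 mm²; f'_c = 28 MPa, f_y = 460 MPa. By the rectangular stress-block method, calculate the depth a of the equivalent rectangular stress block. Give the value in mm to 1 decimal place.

T = A_s f_y = 752 × 460 = 345920 N = 345.92 kN.
Setting C = 0.85 f'_c a b equal to T: a = 345920/(0.85 × 28 × 210) = 69.2 mm.

a ≈ 69.2 mm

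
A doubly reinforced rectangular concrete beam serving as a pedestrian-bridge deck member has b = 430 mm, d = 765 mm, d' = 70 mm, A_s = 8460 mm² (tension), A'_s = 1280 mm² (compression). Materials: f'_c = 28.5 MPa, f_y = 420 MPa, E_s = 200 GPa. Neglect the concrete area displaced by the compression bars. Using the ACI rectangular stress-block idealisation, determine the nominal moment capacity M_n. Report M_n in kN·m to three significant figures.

M_n ≈ 2240 kN·m

Assume both tension and compression steel yield.
Net tension couple steel: A_s − A'_s = 7180 mm².
a = (A_s − A'_s) f_y / (0.85 f'_c b) = 3015600/(0.85 × 28.5 × 430) = 289.50 mm.
c = a/β₁ = 289.50/0.846 = 342.20 mm; ε'_s = 0.003(c − d')/c = 0.0024 ≥ f_y/E_s = 0.0021, so compression steel does yield.
M_n = (A_s − A'_s) f_y (d − a/2) + A'_s f_y (d − d') = [3015600 × (765 − 144.75) + 537600 × (765 − 70)] × 10⁻⁶ = 1870.43 + 373.63 = 2244.06 kN·m.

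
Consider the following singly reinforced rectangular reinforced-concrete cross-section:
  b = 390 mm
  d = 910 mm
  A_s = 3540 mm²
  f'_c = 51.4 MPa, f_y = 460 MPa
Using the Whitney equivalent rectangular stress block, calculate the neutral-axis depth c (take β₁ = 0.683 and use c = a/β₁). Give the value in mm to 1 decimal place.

c ≈ 139.9 mm

T = A_s f_y = 3540 × 460 = 1628400 N = 1628.4 kN.
Setting C = 0.85 f'_c a b equal to T: a = 1628400/(0.85 × 51.4 × 390) = 95.568 mm.
With β₁ = 0.683, c = a/β₁ = 95.568/0.683 = 139.9 mm.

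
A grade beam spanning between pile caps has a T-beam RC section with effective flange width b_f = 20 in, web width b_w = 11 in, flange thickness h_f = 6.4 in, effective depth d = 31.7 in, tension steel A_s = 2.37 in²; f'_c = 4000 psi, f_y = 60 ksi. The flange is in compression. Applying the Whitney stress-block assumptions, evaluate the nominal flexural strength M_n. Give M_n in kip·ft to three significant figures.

M_n ≈ 363 kip·ft

Tension: T = A_s f_y = 2.37 × 60 = 142.2 kips.
Try a within the flange: a = T/(0.85 f'_c b_f) = 142.2/(0.85 × 4 × 20) = 2.091 in.
Since a = 2.091 ≤ h_f = 6.4 in, the stress block lies entirely in the flange; analyse as a rectangular beam of width b_f.
M_n = T(d − a/2) = 142.2 × (31.7 − 1.0455) = 4359.1 kip·in.
M_n = 4359.1/12 = 363.26 kip·ft.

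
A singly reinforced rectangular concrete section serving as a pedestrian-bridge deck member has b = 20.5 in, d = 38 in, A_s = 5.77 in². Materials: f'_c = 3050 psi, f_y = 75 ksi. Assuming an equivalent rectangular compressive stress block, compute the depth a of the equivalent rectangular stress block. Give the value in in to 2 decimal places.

a ≈ 8.14 in

T = A_s f_y = 5.77 × 75 = 432.75 kips.
a = T/(0.85 f'_c b) = 432.75/(0.85 × 3.05 × 20.5) = 8.14 in.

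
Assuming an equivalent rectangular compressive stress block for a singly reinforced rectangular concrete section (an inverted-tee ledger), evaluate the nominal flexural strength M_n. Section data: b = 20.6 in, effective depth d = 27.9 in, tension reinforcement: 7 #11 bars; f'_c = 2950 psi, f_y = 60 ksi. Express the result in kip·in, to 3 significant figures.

M_n ≈ 14100 kip·in

A_s = 7 × 1.56 = 10.92 in².
T = A_s f_y = 10.92 × 60 = 655.2 kips.
a = T/(0.85 f'_c b) = 655.2/(0.85 × 2.95 × 20.6) = 12.684 in.
M_n = T(d − a/2) = 655.2 × (27.9 − 6.342) = 14124.8 kip·in.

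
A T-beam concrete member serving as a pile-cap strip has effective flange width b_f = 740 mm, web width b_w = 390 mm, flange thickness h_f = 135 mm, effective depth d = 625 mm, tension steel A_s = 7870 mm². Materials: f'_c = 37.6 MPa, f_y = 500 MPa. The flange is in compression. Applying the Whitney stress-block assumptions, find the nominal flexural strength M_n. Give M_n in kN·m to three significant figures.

M_n ≈ 2120 kN·m

Tension: T = A_s f_y = 7870 × 500 = 3935000 N.
Try a within the flange: a = T/(0.85 f'_c b_f) = 3935000/(0.85 × 37.6 × 740) = 166.38 mm.
a = 166.38 > h_f = 135 mm: the block extends into the web. Split into flange-overhang and web parts.
C_f = 0.85 f'_c (b_f − b_w) h_f = 0.85 × 37.6 × (740 − 390) × 135 = 1510110 N.
Remaining web compression depth: a_w = (T − C_f)/(0.85 f'_c b_w) = (3935000 − 1510110)/(0.85 × 37.6 × 390) = 194.55 mm.
M_n = C_f(d − h_f/2) + (T − C_f)(d − a_w/2) = 1510110 × (625 − 67.5) + 2424890 × (625 − 97.275) = 841.89 + 1279.68 = 2121.57 × 10⁶ N·mm.
M_n = 2121.57 kN·m.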